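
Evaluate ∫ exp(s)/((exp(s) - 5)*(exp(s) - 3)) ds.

Let u = e^s, du = e^s ds.
The integral becomes ∫ du/((u-3)(u-5)); decompose into partial fractions.

log(exp(s) - 5)/2 - log(exp(s) - 3)/2 + C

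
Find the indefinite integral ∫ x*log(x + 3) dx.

Use integration by parts with u = log(x + 3), dv = x dx.
Then du = 1/(x + 3) dx and v = x**2/2.

x**2*log(x + 3)/2 - x**2/4 + 3*x/2 - 9*log(x + 3)/2 + C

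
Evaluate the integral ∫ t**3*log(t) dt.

Use integration by parts with u = log(t), dv = t**3 dt.
Then du = 1/t dt and v = t**4/4.

t**4*log(t)/4 - t**4/16 + C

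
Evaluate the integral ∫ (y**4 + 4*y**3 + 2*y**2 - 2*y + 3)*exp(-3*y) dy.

(-27*y**4 - 144*y**3 - 198*y**2 - 78*y - 107)*exp(-3*y)/81 + C

Use integration by parts with u = y**4 + 4*y**3 + 2*y**2 - 2*y + 3, dv = exp(-3*y) dy, so v = -exp(-3*y)/3.
Apply parts 4 times (tabular method): alternate signs, differentiate u down to 0, integrate dv up.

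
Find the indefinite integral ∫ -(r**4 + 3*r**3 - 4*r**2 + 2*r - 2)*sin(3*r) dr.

r**4*cos(3*r)/3 - 4*r**3*sin(3*r)/9 + r**3*cos(3*r) - r**2*sin(3*r) - 16*r**2*cos(3*r)/9 + 32*r*sin(3*r)/27 - 22*cos(3*r)/81 + C

Use integration by parts with u = r**4 + 3*r**3 - 4*r**2 + 2*r - 2, dv = -sin(3*r) dr, so v = cos(3*r)/3.
Apply parts 4 times (tabular method): alternate signs, differentiate u down to 0, integrate dv up.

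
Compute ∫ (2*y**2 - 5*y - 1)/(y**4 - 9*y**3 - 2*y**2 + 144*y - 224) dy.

62*log(y - 7)/165 - 11*log(y - 4)/48 - log(y - 2)/20 - 17*log(y + 4)/176 + C

Factor the denominator: (y - 7)*(y - 4)*(y - 2)*(y + 4).
Partial-fraction decomposition: -17/(176*(y + 4)) - 1/(20*(y - 2)) - 11/(48*(y - 4)) + 62/(165*(y - 7)).
Integrate each term: A/(y−a) contributes A·log|y−a|.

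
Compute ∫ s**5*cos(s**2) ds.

s**4*sin(s**2)/2 + s**2*cos(s**2) - sin(s**2) + C

Let u = s², du = 2s ds; rewrite as (1/2)∫ u^2·cos(1u) du.
Now integrate by parts 2 times.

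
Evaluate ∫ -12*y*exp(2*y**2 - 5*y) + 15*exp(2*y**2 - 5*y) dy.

Let u = 2*y**2 - 5*y, so du = (4*y - 5) dy.
Rewriting, the integral becomes -3·∫ e^u du = -3·e^u.
Substituting back, u = 2*y**2 - 5*y.

-3*exp(2*y**2 - 5*y) + C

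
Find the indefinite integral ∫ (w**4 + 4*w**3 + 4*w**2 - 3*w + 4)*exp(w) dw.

Use integration by parts with u = w**4 + 4*w**3 + 4*w**2 - 3*w + 4, dv = exp(w) dw, so v = exp(w).
Apply parts 4 times (tabular method): alternate signs, differentiate u down to 0, integrate dv up.

(w**4 + 4*w**2 - 11*w + 15)*exp(w) + C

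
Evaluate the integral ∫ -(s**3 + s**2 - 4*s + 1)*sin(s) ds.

Use integration by parts with u = s**3 + s**2 - 4*s + 1, dv = -sin(s) ds, so v = cos(s).
Apply parts 3 times (tabular method): alternate signs, differentiate u down to 0, integrate dv up.

s**3*cos(s) - 3*s**2*sin(s) + s**2*cos(s) - 2*s*sin(s) - 10*s*cos(s) + 10*sin(s) - cos(s) + C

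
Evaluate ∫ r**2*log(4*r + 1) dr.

r**3*log(4*r + 1)/3 - r**3/9 + r**2/24 - r/48 + log(4*r + 1)/192 + C

Use integration by parts with u = log(4*r + 1), dv = r**2 dr.
Then du = 4/(4*r + 1) dr and v = r**3/3.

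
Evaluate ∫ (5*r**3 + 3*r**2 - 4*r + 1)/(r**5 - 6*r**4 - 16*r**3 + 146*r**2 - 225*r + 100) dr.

Factor the denominator: (r - 5)*(r - 4)*(r - 1)**2*(r + 5).
Partial-fraction decomposition: -529/(3240*(r + 5)) + 229/(864*(r - 1)) + 5/(72*(r - 1)**2) - 353/(81*(r - 4)) + 681/(160*(r - 5)).
Integrate each term; A/(r−a) gives A·log|r−a|; A/(r−a)² gives −A/(r−a).

681*log(r - 5)/160 - 353*log(r - 4)/81 + 229*log(r - 1)/864 - 529*log(r + 5)/3240 - 5/(72*r - 72) + C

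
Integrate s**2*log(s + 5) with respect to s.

Use integration by parts with u = log(s + 5), dv = s**2 ds.
Then du = 1/(s + 5) ds and v = s**3/3.

s**3*log(s + 5)/3 - s**3/9 + 5*s**2/6 - 25*s/3 + 125*log(s + 5)/3 + C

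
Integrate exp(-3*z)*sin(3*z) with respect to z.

Let I denote the integral. Integrate by parts with u = sin(3*z), dv = exp(-3*z) dz, so v = -exp(-3*z)/3: I = -exp(-3*z)*sin(3*z)/3 + ∫ exp(-3*z)*cos(3*z) dz.
Apply parts again with u = cos(3*z), dv = exp(-3*z) dz: ∫ exp(-3*z)*cos(3*z) dz = -exp(-3*z)*cos(3*z)/3 − I. Substituting back brings back I: I = -exp(-3*z)*sin(3*z)/3 - exp(-3*z)*cos(3*z)/3 − I.
Solving for I: (1 + 1)·I equals the remaining terms, so I = (1/2)·(-exp(-3*z)*sin(3*z)/3 - exp(-3*z)*cos(3*z)/3).

-exp(-3*z)*sin(3*z)/6 - exp(-3*z)*cos(3*z)/6 + C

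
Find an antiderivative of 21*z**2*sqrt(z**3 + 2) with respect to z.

14*(z**3 + 2)**(3/2)/3 + C

Let u = z**3 + 2, so du = (3*z**2) dz.
Rewriting, the integral becomes 7·∫ √u du = 7·(2/3)u^(3/2).
Substituting back, u = z**3 + 2.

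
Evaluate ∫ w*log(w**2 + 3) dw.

w**2*log(w**2 + 3)/2 - w**2/2 + 3*log(w**2 + 3)/2 + C

Let u = w**2 + 3, so du = (2*w) dw.
The integral becomes (1/2)·∫ log(u) du; integrate by parts with u′=log(u), dv′=du.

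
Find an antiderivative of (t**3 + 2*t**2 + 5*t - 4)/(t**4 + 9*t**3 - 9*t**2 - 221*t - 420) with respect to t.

Factor the denominator: (t - 5)*(t + 3)*(t + 4)*(t + 7).
Partial-fraction decomposition: 71/(36*(t + 7)) - 56/(27*(t + 4)) + 7/(8*(t + 3)) + 49/(216*(t - 5)).
Integrate each term: A/(t−a) contributes A·log|t−a|.

49*log(t - 5)/216 + 7*log(t + 3)/8 - 56*log(t + 4)/27 + 71*log(t + 7)/36 + C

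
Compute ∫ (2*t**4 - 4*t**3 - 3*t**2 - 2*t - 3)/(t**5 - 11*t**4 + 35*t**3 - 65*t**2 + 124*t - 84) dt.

1633*log(t - 7)/636 - 9*log(t - 3)/52 - log(t - 1)/6 - 157*log(t**2 + 4)/1378 + 491*atan(t/2)/1378 + C

Factor the denominator: (t - 7)*(t - 3)*(t - 1)*(t**2 + 4).
Partial-fraction decomposition: -(157*t - 491)/(689*(t**2 + 4)) - 1/(6*(t - 1)) - 9/(52*(t - 3)) + 1633/(636*(t - 7)).
Integrate each term; A/(t−a) gives A·log|t−a|; the (Bt+D)/(t²+p²) term gives a log and an atan.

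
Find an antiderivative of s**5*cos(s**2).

s**4*sin(s**2)/2 + s**2*cos(s**2) - sin(s**2) + C

Let u = s², du = 2s ds; rewrite as (1/2)∫ u^2·cos(1u) du.
Now integrate by parts 2 times.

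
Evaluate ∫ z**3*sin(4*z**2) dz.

Let u = z², du = 2z dz; rewrite as (1/2)∫ u^1·sin(4u) du.
Now integrate by parts 1 time.

-z**2*cos(4*z**2)/8 + sin(4*z**2)/32 + C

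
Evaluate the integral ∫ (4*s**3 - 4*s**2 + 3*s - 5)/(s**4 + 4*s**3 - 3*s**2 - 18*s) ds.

Factor the denominator: s*(s - 2)*(s + 3)**2.
Partial-fraction decomposition: 761/(225*(s + 3)) - 158/(15*(s + 3)**2) + 17/(50*(s - 2)) + 5/(18*s).
Integrate each term; A/(s−a) gives A·log|s−a|; A/(s−a)² gives −A/(s−a).

5*log(s)/18 + 17*log(s - 2)/50 + 761*log(s + 3)/225 + 158/(15*s + 45) + C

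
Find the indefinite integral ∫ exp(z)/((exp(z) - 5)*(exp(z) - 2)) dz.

Let u = e^z, du = e^z dz.
The integral becomes ∫ du/((u-5)(u-2)); decompose into partial fractions.

log(exp(z) - 5)/3 - log(exp(z) - 2)/3 + C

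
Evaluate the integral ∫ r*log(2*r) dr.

Use integration by parts with u = log(2*r), dv = r dr.
Then du = 1/r dr and v = r**2/2.

r**2*(log(r) + log(2))/2 - r**2/4 + C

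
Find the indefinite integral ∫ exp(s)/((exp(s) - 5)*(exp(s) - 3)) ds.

log(exp(s) - 5)/2 - log(exp(s) - 3)/2 + C

Let u = e^s, du = e^s ds.
The integral becomes ∫ du/((u-3)(u-5)); decompose into partial fractions.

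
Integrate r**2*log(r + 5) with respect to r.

Use integration by parts with u = log(r + 5), dv = r**2 dr.
Then du = 1/(r + 5) dr and v = r**3/3.

r**3*log(r + 5)/3 - r**3/9 + 5*r**2/6 - 25*r/3 + 125*log(r + 5)/3 + C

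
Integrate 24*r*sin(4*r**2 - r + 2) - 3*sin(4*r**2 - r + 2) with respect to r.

Let u = 4*r**2 - r + 2, so du = (8*r - 1) dr.
Rewriting, the integral becomes 3·∫ sin(u) du = 3·-cos(u).
Substituting back, u = 4*r**2 - r + 2.

-3*cos(4*r**2 - r + 2) + C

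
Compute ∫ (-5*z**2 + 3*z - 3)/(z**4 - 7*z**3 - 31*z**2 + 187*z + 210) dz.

Factor the denominator: (z - 7)*(z - 6)*(z + 1)*(z + 5).
Partial-fraction decomposition: 13/(48*(z + 5)) - 11/(224*(z + 1)) + 15/(7*(z - 6)) - 227/(96*(z - 7)).
Integrate each term: A/(z−a) contributes A·log|z−a|.

-227*log(z - 7)/96 + 15*log(z - 6)/7 - 11*log(z + 1)/224 + 13*log(z + 5)/48 + C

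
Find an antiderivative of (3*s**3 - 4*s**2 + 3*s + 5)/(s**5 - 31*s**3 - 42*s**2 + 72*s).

5*log(s)/72 + 527*log(s - 6)/2700 - 7*log(s - 1)/100 + 121*log(s + 3)/108 - 263*log(s + 4)/200 + C

Factor the denominator: s*(s - 6)*(s - 1)*(s + 3)*(s + 4).
Partial-fraction decomposition: -263/(200*(s + 4)) + 121/(108*(s + 3)) - 7/(100*(s - 1)) + 527/(2700*(s - 6)) + 5/(72*s).
Integrate each term: A/(s−a) contributes A·log|s−a|.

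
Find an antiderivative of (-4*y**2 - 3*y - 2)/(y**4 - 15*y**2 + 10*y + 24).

Factor the denominator: (y - 3)*(y - 2)*(y + 1)*(y + 4).
Partial-fraction decomposition: 3/(7*(y + 4)) - 1/(12*(y + 1)) + 4/(3*(y - 2)) - 47/(28*(y - 3)).
Integrate each term: A/(y−a) contributes A·log|y−a|.

-47*log(y - 3)/28 + 4*log(y - 2)/3 - log(y + 1)/12 + 3*log(y + 4)/7 + C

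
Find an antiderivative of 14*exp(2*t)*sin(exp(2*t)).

-7*cos(exp(2*t)) + C

Let u = exp(2*t), so du = (2*exp(2*t)) dt.
Rewriting, the integral becomes 7·∫ sin(u) du = 7·-cos(u).
Substituting back, u = exp(2*t).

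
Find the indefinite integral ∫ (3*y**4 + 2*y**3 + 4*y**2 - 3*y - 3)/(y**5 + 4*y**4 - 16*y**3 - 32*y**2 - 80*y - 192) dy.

63*log(y - 4)/80 - 17*log(y + 2)/64 + 723*log(y + 6)/320 + 7*log(y**2 + 4)/64 - atan(y/2)/16 + C

Factor the denominator: (y - 4)*(y + 2)*(y + 6)*(y**2 + 4).
Partial-fraction decomposition: (7*y - 4)/(32*(y**2 + 4)) + 723/(320*(y + 6)) - 17/(64*(y + 2)) + 63/(80*(y - 4)).
Integrate each term; A/(y−a) gives A·log|y−a|; the (By+D)/(y²+p²) term gives a log and an atan.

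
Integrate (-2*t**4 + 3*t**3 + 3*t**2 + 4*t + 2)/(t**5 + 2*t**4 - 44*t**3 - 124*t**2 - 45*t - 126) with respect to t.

Factor the denominator: (t - 7)*(t + 3)*(t + 6)*(t**2 + 1).
Partial-fraction decomposition: -(133*t - 169)/(9250*(t**2 + 1)) - 3154/(1443*(t + 6)) + 113/(150*(t + 3)) - 899/(1625*(t - 7)).
Integrate each term; A/(t−a) gives A·log|t−a|; the (Bt+D)/(t²+p²) term gives a log and an atan.

-899*log(t - 7)/1625 + 113*log(t + 3)/150 - 3154*log(t + 6)/1443 - 133*log(t**2 + 1)/18500 + 169*atan(t)/9250 + C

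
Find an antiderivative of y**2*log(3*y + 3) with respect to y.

y**3*log(3*y + 3)/3 - y**3/9 + y**2/6 - y/3 + log(y + 1)/3 + C

Use integration by parts with u = log(3*y + 3), dv = y**2 dy.
Then du = 3/(3*y + 3) dy and v = y**3/3.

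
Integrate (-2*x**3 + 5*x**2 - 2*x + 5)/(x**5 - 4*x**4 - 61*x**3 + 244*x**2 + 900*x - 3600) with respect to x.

-259*log(x - 6)/264 + 13*log(x - 5)/11 - 17*log(x - 4)/60 - 13*log(x + 5)/33 + 629*log(x + 6)/1320 + C

Factor the denominator: (x - 6)*(x - 5)*(x - 4)*(x + 5)*(x + 6).
Partial-fraction decomposition: 629/(1320*(x + 6)) - 13/(33*(x + 5)) - 17/(60*(x - 4)) + 13/(11*(x - 5)) - 259/(264*(x - 6)).
Integrate each term: A/(x−a) contributes A·log|x−a|.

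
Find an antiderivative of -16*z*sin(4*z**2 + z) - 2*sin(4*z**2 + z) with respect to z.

2*cos(4*z**2 + z) + C

Let u = 4*z**2 + z, so du = (8*z + 1) dz.
Rewriting, the integral becomes -2·∫ sin(u) du = -2·-cos(u).
Substituting back, u = 4*z**2 + z.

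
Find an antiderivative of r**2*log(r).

r**3*log(r)/3 - r**3/9 + C

Use integration by parts with u = log(r), dv = r**2 dr.
Then du = 1/r dr and v = r**3/3.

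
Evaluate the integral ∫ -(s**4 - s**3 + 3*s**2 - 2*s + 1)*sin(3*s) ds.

s**4*cos(3*s)/3 - 4*s**3*sin(3*s)/9 - s**3*cos(3*s)/3 + s**2*sin(3*s)/3 + 5*s**2*cos(3*s)/9 - 10*s*sin(3*s)/27 - 4*s*cos(3*s)/9 + 4*sin(3*s)/27 + 17*cos(3*s)/81 + C

Use integration by parts with u = s**4 - s**3 + 3*s**2 - 2*s + 1, dv = -sin(3*s) ds, so v = cos(3*s)/3.
Apply parts 4 times (tabular method): alternate signs, differentiate u down to 0, integrate dv up.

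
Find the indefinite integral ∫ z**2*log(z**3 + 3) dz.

Let u = z**3 + 3, so du = (3*z**2) dz.
The integral becomes (1/3)·∫ log(u) du; integrate by parts with u′=log(u), dv′=du.

z**3*log(z**3 + 3)/3 - z**3/3 + log(z**3 + 3) + C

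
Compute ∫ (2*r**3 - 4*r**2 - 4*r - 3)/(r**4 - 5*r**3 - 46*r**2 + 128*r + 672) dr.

Factor the denominator: (r - 7)*(r - 6)*(r + 4)**2.
Partial-fraction decomposition: 9881/(12100*(r + 4)) - 179/(110*(r + 4)**2) - 261/(100*(r - 6)) + 459/(121*(r - 7)).
Integrate each term; A/(r−a) gives A·log|r−a|; A/(r−a)² gives −A/(r−a).

459*log(r - 7)/121 - 261*log(r - 6)/100 + 9881*log(r + 4)/12100 + 179/(110*r + 440) + C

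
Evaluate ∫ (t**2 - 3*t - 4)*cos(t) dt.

t**2*sin(t) - 3*t*sin(t) + 2*t*cos(t) - 6*sin(t) - 3*cos(t) + C

Use integration by parts with u = t**2 - 3*t - 4, dv = cos(t) dt, so v = sin(t).
Apply parts 2 times (tabular method): alternate signs, differentiate u down to 0, integrate dv up.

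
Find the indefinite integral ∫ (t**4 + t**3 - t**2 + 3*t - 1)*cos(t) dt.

Use integration by parts with u = t**4 + t**3 - t**2 + 3*t - 1, dv = cos(t) dt, so v = sin(t).
Apply parts 4 times (tabular method): alternate signs, differentiate u down to 0, integrate dv up.

t**4*sin(t) + t**3*sin(t) + 4*t**3*cos(t) - 13*t**2*sin(t) + 3*t**2*cos(t) - 3*t*sin(t) - 26*t*cos(t) + 25*sin(t) - 3*cos(t) + C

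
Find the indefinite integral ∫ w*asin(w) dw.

Use integration by parts with u = arcsin(w), dv = w dw.
Then du = 1/sqrt(-w**2 + 1) dw.

w**2*asin(w)/2 + w*sqrt(-w**2 + 1)/4 - asin(w)/4 + C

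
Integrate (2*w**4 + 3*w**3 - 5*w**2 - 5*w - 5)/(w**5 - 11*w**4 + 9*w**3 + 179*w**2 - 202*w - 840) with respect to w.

Factor the denominator: (w - 7)*(w - 5)*(w - 4)*(w + 2)*(w + 3).
Partial-fraction decomposition: 23/(280*(w + 3)) + 1/(54*(w + 2)) + 599/(126*(w - 4)) - 105/(8*(w - 5)) + 2773/(270*(w - 7)).
Integrate each term: A/(w−a) contributes A·log|w−a|.

2773*log(w - 7)/270 - 105*log(w - 5)/8 + 599*log(w - 4)/126 + log(w + 2)/54 + 23*log(w + 3)/280 + C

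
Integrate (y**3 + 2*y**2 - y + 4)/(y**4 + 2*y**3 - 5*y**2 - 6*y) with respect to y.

Factor the denominator: y*(y - 2)*(y + 1)*(y + 3).
Partial-fraction decomposition: 1/(15*(y + 3)) + 1/(y + 1) + 3/(5*(y - 2)) - 2/(3*y).
Integrate each term: A/(y−a) contributes A·log|y−a|.

-2*log(y)/3 + 3*log(y - 2)/5 + log(y + 1) + log(y + 3)/15 + C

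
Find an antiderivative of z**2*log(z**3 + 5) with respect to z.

Let u = z**3 + 5, so du = (3*z**2) dz.
The integral becomes (1/3)·∫ log(u) du; integrate by parts with u′=log(u), dv′=du.

z**3*log(z**3 + 5)/3 - z**3/3 + 5*log(z**3 + 5)/3 + C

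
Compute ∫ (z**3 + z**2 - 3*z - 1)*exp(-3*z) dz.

(-9*z**3 - 18*z**2 + 15*z + 14)*exp(-3*z)/27 + C

Use integration by parts with u = z**3 + z**2 - 3*z - 1, dv = exp(-3*z) dz, so v = -exp(-3*z)/3.
Apply parts 3 times (tabular method): alternate signs, differentiate u down to 0, integrate dv up.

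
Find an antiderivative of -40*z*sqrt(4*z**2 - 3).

-10*(4*z**2 - 3)**(3/2)/3 + C

Let u = 4*z**2 - 3, so du = (8*z) dz.
Rewriting, the integral becomes -5·∫ √u du = -5·(2/3)u^(3/2).
Substituting back, u = 4*z**2 - 3.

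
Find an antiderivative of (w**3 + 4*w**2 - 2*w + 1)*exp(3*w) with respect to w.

Use integration by parts with u = w**3 + 4*w**2 - 2*w + 1, dv = exp(3*w) dw, so v = exp(3*w)/3.
Apply parts 3 times (tabular method): alternate signs, differentiate u down to 0, integrate dv up.

(3*w**3 + 9*w**2 - 12*w + 7)*exp(3*w)/9 + C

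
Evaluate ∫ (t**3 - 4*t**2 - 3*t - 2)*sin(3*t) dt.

Use integration by parts with u = t**3 - 4*t**2 - 3*t - 2, dv = sin(3*t) dt, so v = -cos(3*t)/3.
Apply parts 3 times (tabular method): alternate signs, differentiate u down to 0, integrate dv up.

-t**3*cos(3*t)/3 + t**2*sin(3*t)/3 + 4*t**2*cos(3*t)/3 - 8*t*sin(3*t)/9 + 11*t*cos(3*t)/9 - 11*sin(3*t)/27 + 10*cos(3*t)/27 + C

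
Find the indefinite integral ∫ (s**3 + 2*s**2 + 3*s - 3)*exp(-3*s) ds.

Use integration by parts with u = s**3 + 2*s**2 + 3*s - 3, dv = exp(-3*s) ds, so v = -exp(-3*s)/3.
Apply parts 3 times (tabular method): alternate signs, differentiate u down to 0, integrate dv up.

(-3*s**3 - 9*s**2 - 15*s + 4)*exp(-3*s)/9 + C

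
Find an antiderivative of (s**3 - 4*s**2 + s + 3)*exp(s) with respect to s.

(s**3 - 7*s**2 + 15*s - 12)*exp(s) + C

Use integration by parts with u = s**3 - 4*s**2 + s + 3, dv = exp(s) ds, so v = exp(s).
Apply parts 3 times (tabular method): alternate signs, differentiate u down to 0, integrate dv up.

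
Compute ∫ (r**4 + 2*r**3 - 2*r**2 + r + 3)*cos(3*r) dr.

Use integration by parts with u = r**4 + 2*r**3 - 2*r**2 + r + 3, dv = cos(3*r) dr, so v = sin(3*r)/3.
Apply parts 4 times (tabular method): alternate signs, differentiate u down to 0, integrate dv up.

r**4*sin(3*r)/3 + 2*r**3*sin(3*r)/3 + 4*r**3*cos(3*r)/9 - 10*r**2*sin(3*r)/9 + 2*r**2*cos(3*r)/3 - r*sin(3*r)/9 - 20*r*cos(3*r)/27 + 101*sin(3*r)/81 - cos(3*r)/27 + C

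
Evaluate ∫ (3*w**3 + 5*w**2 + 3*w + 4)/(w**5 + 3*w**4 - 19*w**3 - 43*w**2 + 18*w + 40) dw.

Factor the denominator: (w - 4)*(w - 1)*(w + 1)*(w + 2)*(w + 5).
Partial-fraction decomposition: -29/(72*(w + 5)) + 1/(9*(w + 2)) + 3/(40*(w + 1)) - 5/(36*(w - 1)) + 16/(45*(w - 4)).
Integrate each term: A/(w−a) contributes A·log|w−a|.

16*log(w - 4)/45 - 5*log(w - 1)/36 + 3*log(w + 1)/40 + log(w + 2)/9 - 29*log(w + 5)/72 + C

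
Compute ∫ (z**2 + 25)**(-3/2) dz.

Substitute z = 5·tan(θ), so dz = 5·sec(θ)^2 dθ and the radical becomes sqrt(z**2 + 25) = 5·sec(θ) by the Pythagorean identity.
Integrate the resulting trig expression in θ, then back-substitute tan(θ) = z/5, sec(θ) = sqrt(z**2 + 25)/5 (absorbing any constant into C).

z/(25*sqrt(z**2 + 25)) + C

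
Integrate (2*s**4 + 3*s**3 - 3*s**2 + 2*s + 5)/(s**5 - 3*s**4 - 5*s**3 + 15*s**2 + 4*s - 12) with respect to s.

Factor the denominator: (s - 3)*(s - 2)*(s - 1)*(s + 1)*(s + 2).
Partial-fraction decomposition: -1/(20*(s + 2)) + 1/(24*(s + 1)) + 3/(4*(s - 1)) - 53/(12*(s - 2)) + 227/(40*(s - 3)).
Integrate each term: A/(s−a) contributes A·log|s−a|.

227*log(s - 3)/40 - 53*log(s - 2)/12 + 3*log(s - 1)/4 + log(s + 1)/24 - log(s + 2)/20 + C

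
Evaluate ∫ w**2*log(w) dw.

Use integration by parts with u = log(w), dv = w**2 dw.
Then du = 1/w dw and v = w**3/3.

w**3*log(w)/3 - w**3/9 + C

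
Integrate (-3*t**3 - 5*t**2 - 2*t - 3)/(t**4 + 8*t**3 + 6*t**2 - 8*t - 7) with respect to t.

-13*log(t - 1)/32 + log(t + 1)/6 - 265*log(t + 7)/96 - 1/(4*t + 4) + C

Factor the denominator: (t - 1)*(t + 1)**2*(t + 7).
Partial-fraction decomposition: -265/(96*(t + 7)) + 1/(6*(t + 1)) + 1/(4*(t + 1)**2) - 13/(32*(t - 1)).
Integrate each term; A/(t−a) gives A·log|t−a|; A/(t−a)² gives −A/(t−a).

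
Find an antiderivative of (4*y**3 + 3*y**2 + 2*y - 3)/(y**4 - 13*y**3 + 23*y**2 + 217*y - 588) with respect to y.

Factor the denominator: (y - 7)**2*(y - 3)*(y + 4).
Partial-fraction decomposition: 219/(847*(y + 4)) + 69/(56*(y - 3)) + 2429/(968*(y - 7)) + 765/(22*(y - 7)**2).
Integrate each term; A/(y−a) gives A·log|y−a|; A/(y−a)² gives −A/(y−a).

2429*log(y - 7)/968 + 69*log(y - 3)/56 + 219*log(y + 4)/847 - 765/(22*y - 154) + C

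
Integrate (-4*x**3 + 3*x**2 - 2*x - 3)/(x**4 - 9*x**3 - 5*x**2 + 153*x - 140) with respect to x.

Factor the denominator: (x - 7)*(x - 5)*(x - 1)*(x + 4).
Partial-fraction decomposition: -103/(165*(x + 4)) - 1/(20*(x - 1)) + 73/(12*(x - 5)) - 207/(22*(x - 7)).
Integrate each term: A/(x−a) contributes A·log|x−a|.

-207*log(x - 7)/22 + 73*log(x - 5)/12 - log(x - 1)/20 - 103*log(x + 4)/165 + C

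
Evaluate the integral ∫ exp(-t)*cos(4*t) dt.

4*exp(-t)*sin(4*t)/17 - exp(-t)*cos(4*t)/17 + C

Let I denote the integral. Integrate by parts with u = cos(4*t), dv = exp(-t) dt, so v = -exp(-t): I = -exp(-t)*cos(4*t) − 4·∫ exp(-t)*sin(4*t) dt.
Apply parts again with u = sin(4*t), dv = exp(-t) dt: ∫ exp(-t)*sin(4*t) dt = -exp(-t)*sin(4*t) + 4·I. Substituting back brings back I: I = 4*exp(-t)*sin(4*t) - exp(-t)*cos(4*t) − 16·I.
Solving for I: (1 + 16)·I equals the remaining terms, so I = (1/17)·(4*exp(-t)*sin(4*t) - exp(-t)*cos(4*t)).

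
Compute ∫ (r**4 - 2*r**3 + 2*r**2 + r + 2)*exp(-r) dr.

(-r**4 - 2*r**3 - 8*r**2 - 17*r - 19)*exp(-r) + C

Use integration by parts with u = r**4 - 2*r**3 + 2*r**2 + r + 2, dv = exp(-r) dr, so v = -exp(-r).
Apply parts 4 times (tabular method): alternate signs, differentiate u down to 0, integrate dv up.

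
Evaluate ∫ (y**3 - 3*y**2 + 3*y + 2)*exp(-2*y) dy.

(-4*y**3 + 6*y**2 - 6*y - 11)*exp(-2*y)/8 + C

Use integration by parts with u = y**3 - 3*y**2 + 3*y + 2, dv = exp(-2*y) dy, so v = -exp(-2*y)/2.
Apply parts 3 times (tabular method): alternate signs, differentiate u down to 0, integrate dv up.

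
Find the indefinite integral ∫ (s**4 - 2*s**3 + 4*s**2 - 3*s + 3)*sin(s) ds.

Use integration by parts with u = s**4 - 2*s**3 + 4*s**2 - 3*s + 3, dv = sin(s) ds, so v = -cos(s).
Apply parts 4 times (tabular method): alternate signs, differentiate u down to 0, integrate dv up.

-s**4*cos(s) + 4*s**3*sin(s) + 2*s**3*cos(s) - 6*s**2*sin(s) + 8*s**2*cos(s) - 16*s*sin(s) - 9*s*cos(s) + 9*sin(s) - 19*cos(s) + C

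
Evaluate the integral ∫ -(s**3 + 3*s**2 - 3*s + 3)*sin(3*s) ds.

Use integration by parts with u = s**3 + 3*s**2 - 3*s + 3, dv = -sin(3*s) ds, so v = cos(3*s)/3.
Apply parts 3 times (tabular method): alternate signs, differentiate u down to 0, integrate dv up.

s**3*cos(3*s)/3 - s**2*sin(3*s)/3 + s**2*cos(3*s) - 2*s*sin(3*s)/3 - 11*s*cos(3*s)/9 + 11*sin(3*s)/27 + 7*cos(3*s)/9 + C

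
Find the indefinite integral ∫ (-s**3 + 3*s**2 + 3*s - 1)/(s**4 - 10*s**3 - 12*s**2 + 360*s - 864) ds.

Factor the denominator: (s - 6)**2*(s - 4)*(s + 6).
Partial-fraction decomposition: -61/(288*(s + 6)) - 1/(8*(s - 4)) - 191/(288*(s - 6)) - 91/(24*(s - 6)**2).
Integrate each term; A/(s−a) gives A·log|s−a|; A/(s−a)² gives −A/(s−a).

-191*log(s - 6)/288 - log(s - 4)/8 - 61*log(s + 6)/288 + 91/(24*s - 144) + C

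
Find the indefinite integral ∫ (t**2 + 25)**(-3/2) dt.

Substitute t = 5·tan(θ), so dt = 5·sec(θ)^2 dθ and the radical becomes sqrt(t**2 + 25) = 5·sec(θ) by the Pythagorean identity.
Integrate the resulting trig expression in θ, then back-substitute tan(θ) = t/5, sec(θ) = sqrt(t**2 + 25)/5 (absorbing any constant into C).

t/(25*sqrt(t**2 + 25)) + C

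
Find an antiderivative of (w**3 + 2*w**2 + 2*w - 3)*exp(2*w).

Use integration by parts with u = w**3 + 2*w**2 + 2*w - 3, dv = exp(2*w) dw, so v = exp(2*w)/2.
Apply parts 3 times (tabular method): alternate signs, differentiate u down to 0, integrate dv up.

(4*w**3 + 2*w**2 + 6*w - 15)*exp(2*w)/8 + C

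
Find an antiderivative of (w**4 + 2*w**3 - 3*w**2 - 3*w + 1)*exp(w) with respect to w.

(w**4 - 2*w**3 + 3*w**2 - 9*w + 10)*exp(w) + C

Use integration by parts with u = w**4 + 2*w**3 - 3*w**2 - 3*w + 1, dv = exp(w) dw, so v = exp(w).
Apply parts 4 times (tabular method): alternate signs, differentiate u down to 0, integrate dv up.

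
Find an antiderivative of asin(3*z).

Use integration by parts with u = arcsin(3*z), dv = dz.
Then du = 3/sqrt(-9*z**2 + 1) dz.

z*asin(3*z) + sqrt(-9*z**2 + 1)/3 + C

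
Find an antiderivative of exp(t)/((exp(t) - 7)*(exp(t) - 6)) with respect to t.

log(exp(t) - 7) - log(exp(t) - 6) + C

Let u = e^t, du = e^t dt.
The integral becomes ∫ du/((u-7)(u-6)); decompose into partial fractions.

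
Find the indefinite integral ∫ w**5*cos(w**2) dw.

w**4*sin(w**2)/2 + w**2*cos(w**2) - sin(w**2) + C

Let u = w², du = 2w dw; rewrite as (1/2)∫ u^2·cos(1u) du.
Now integrate by parts 2 times.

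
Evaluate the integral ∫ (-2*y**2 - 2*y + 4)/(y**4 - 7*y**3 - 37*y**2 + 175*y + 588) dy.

Factor the denominator: (y - 7)**2*(y + 3)*(y + 4).
Partial-fraction decomposition: 20/(121*(y + 4)) - 2/(25*(y + 3)) - 258/(3025*(y - 7)) - 54/(55*(y - 7)**2).
Integrate each term; A/(y−a) gives A·log|y−a|; A/(y−a)² gives −A/(y−a).

-258*log(y - 7)/3025 - 2*log(y + 3)/25 + 20*log(y + 4)/121 + 54/(55*y - 385) + C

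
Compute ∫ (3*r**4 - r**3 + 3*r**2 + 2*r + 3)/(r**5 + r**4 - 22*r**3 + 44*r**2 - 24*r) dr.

Factor the denominator: r*(r - 2)**2*(r - 1)*(r + 6).
Partial-fraction decomposition: 1401/(896*(r + 6)) + 10/(7*(r - 1)) + 17/(128*(r - 2)) + 59/(16*(r - 2)**2) - 1/(8*r).
Integrate each term; A/(r−a) gives A·log|r−a|; A/(r−a)² gives −A/(r−a).

-log(r)/8 + 17*log(r - 2)/128 + 10*log(r - 1)/7 + 1401*log(r + 6)/896 - 59/(16*r - 32) + C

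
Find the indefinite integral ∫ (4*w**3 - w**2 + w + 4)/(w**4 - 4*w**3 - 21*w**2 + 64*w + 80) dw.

Factor the denominator: (w - 5)*(w - 4)*(w + 1)*(w + 4).
Partial-fraction decomposition: 34/(27*(w + 4)) - 1/(45*(w + 1)) - 31/(5*(w - 4)) + 242/(27*(w - 5)).
Integrate each term: A/(w−a) contributes A·log|w−a|.

242*log(w - 5)/27 - 31*log(w - 4)/5 - log(w + 1)/45 + 34*log(w + 4)/27 + C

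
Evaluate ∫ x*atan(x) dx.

x**2*atan(x)/2 - x/2 + atan(x)/2 + C

Use integration by parts with u = arctan(x), dv = x dx.
Then du = 1/(x**2 + 1) dx.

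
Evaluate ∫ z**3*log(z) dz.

Use integration by parts with u = log(z), dv = z**3 dz.
Then du = 1/z dz and v = z**4/4.

z**4*log(z)/4 - z**4/16 + C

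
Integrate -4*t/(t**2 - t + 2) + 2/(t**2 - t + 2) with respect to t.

Let u = t**2 - t + 2, so du = (2*t - 1) dt.
Rewriting, the integral becomes -2·∫ 1/u du = -2·log(u).
Substituting back, u = t**2 - t + 2.

-2*log(t**2 - t + 2) + C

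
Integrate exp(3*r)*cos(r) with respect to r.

Let I denote the integral. Integrate by parts with u = cos(r), dv = exp(3*r) dr, so v = exp(3*r)/3: I = exp(3*r)*cos(r)/3 + (1/3)·∫ exp(3*r)*sin(r) dr.
Apply parts again with u = sin(r), dv = exp(3*r) dr: ∫ exp(3*r)*sin(r) dr = exp(3*r)*sin(r)/3 − (1/3)·I. Substituting back brings back I: I = exp(3*r)*sin(r)/9 + exp(3*r)*cos(r)/3 − (1/9)·I.
Solving for I: (1 + 1/9)·I equals the remaining terms, so I = (9/10)·(exp(3*r)*sin(r)/9 + exp(3*r)*cos(r)/3).

exp(3*r)*sin(r)/10 + 3*exp(3*r)*cos(r)/10 + C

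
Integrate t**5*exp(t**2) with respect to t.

(t**4 - 2*t**2 + 2)*exp(t**2)/2 + C

Let u = t², du = 2t dt; rewrite as (1/2)∫ u^2·exp(1u) du.
Now integrate by parts 2 times.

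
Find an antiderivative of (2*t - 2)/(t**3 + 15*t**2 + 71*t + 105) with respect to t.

Factor the denominator: (t + 3)*(t + 5)*(t + 7).
Partial-fraction decomposition: -2/(t + 7) + 3/(t + 5) - 1/(t + 3).
Integrate each term: A/(t−a) contributes A·log|t−a|.

-log(t + 3) + 3*log(t + 5) - 2*log(t + 7) + C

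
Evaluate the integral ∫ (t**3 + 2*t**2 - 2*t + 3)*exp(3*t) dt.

(9*t**3 + 9*t**2 - 24*t + 35)*exp(3*t)/27 + C

Use integration by parts with u = t**3 + 2*t**2 - 2*t + 3, dv = exp(3*t) dt, so v = exp(3*t)/3.
Apply parts 3 times (tabular method): alternate signs, differentiate u down to 0, integrate dv up.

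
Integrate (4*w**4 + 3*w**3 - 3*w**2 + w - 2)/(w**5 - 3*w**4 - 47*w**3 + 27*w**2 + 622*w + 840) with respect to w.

Factor the denominator: (w - 7)*(w - 5)*(w + 2)*(w + 3)*(w + 4).
Partial-fraction decomposition: 389/(99*(w + 4)) - 211/(80*(w + 3)) + 4/(21*(w + 2)) - 2803/(1008*(w - 5)) + 3497/(660*(w - 7)).
Integrate each term: A/(w−a) contributes A·log|w−a|.

3497*log(w - 7)/660 - 2803*log(w - 5)/1008 + 4*log(w + 2)/21 - 211*log(w + 3)/80 + 389*log(w + 4)/99 + C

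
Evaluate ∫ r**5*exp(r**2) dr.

(r**4 - 2*r**2 + 2)*exp(r**2)/2 + C

Let u = r², du = 2r dr; rewrite as (1/2)∫ u^2·exp(1u) du.
Now integrate by parts 2 times.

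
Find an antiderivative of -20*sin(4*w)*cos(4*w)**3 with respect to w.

Let u = cos(4*w), so du = (-4*sin(4*w)) dw.
Rewriting, the integral becomes 5·∫ u^3 du = 5·u^4/4.
Substituting back, u = cos(4*w).

5*cos(4*w)**4/4 + C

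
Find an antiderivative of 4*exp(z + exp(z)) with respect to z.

4*exp(exp(z)) + C

Let u = exp(z), so du = (exp(z)) dz.
Rewriting, the integral becomes 4·∫ e^u du = 4·e^u.
Substituting back, u = exp(z).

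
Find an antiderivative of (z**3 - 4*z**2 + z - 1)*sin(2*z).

Use integration by parts with u = z**3 - 4*z**2 + z - 1, dv = sin(2*z) dz, so v = -cos(2*z)/2.
Apply parts 3 times (tabular method): alternate signs, differentiate u down to 0, integrate dv up.

-z**3*cos(2*z)/2 + 3*z**2*sin(2*z)/4 + 2*z**2*cos(2*z) - 2*z*sin(2*z) + z*cos(2*z)/4 - sin(2*z)/8 - cos(2*z)/2 + C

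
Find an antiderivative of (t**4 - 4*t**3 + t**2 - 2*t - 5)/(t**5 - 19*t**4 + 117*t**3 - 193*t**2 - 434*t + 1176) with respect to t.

Factor the denominator: (t - 7)**2*(t - 4)*(t - 3)*(t + 2).
Partial-fraction decomposition: 17/(810*(t + 2)) + 29/(80*(t - 3)) + 1/(18*(t - 4)) + 727/(1296*(t - 7)) + 353/(36*(t - 7)**2).
Integrate each term; A/(t−a) gives A·log|t−a|; A/(t−a)² gives −A/(t−a).

727*log(t - 7)/1296 + log(t - 4)/18 + 29*log(t - 3)/80 + 17*log(t + 2)/810 - 353/(36*t - 252) + C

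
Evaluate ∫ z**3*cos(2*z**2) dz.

z**2*sin(2*z**2)/4 + cos(2*z**2)/8 + C

Let u = z², du = 2z dz; rewrite as (1/2)∫ u^1·cos(2u) du.
Now integrate by parts 1 time.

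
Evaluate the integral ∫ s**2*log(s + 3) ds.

s**3*log(s + 3)/3 - s**3/9 + s**2/2 - 3*s + 9*log(s + 3) + C

Use integration by parts with u = log(s + 3), dv = s**2 ds.
Then du = 1/(s + 3) ds and v = s**3/3.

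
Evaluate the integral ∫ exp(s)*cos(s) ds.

exp(s)*sin(s)/2 + exp(s)*cos(s)/2 + C

Let I denote the integral. Integrate by parts with u = cos(s), dv = exp(s) ds, so v = exp(s): I = exp(s)*cos(s) + ∫ exp(s)*sin(s) ds.
Apply parts again with u = sin(s), dv = exp(s) ds: ∫ exp(s)*sin(s) ds = exp(s)*sin(s) − I. Substituting back brings back I: I = exp(s)*sin(s) + exp(s)*cos(s) − I.
Solving for I: (1 + 1)·I equals the remaining terms, so I = (1/2)·(exp(s)*sin(s) + exp(s)*cos(s)).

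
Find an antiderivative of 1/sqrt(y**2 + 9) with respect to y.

Substitute y = 3·tan(θ), so dy = 3·sec(θ)^2 dθ and the radical becomes sqrt(y**2 + 9) = 3·sec(θ) by the Pythagorean identity.
Integrate the resulting trig expression in θ, then back-substitute tan(θ) = y/3, sec(θ) = sqrt(y**2 + 9)/3 (absorbing any constant into C).

log(y + sqrt(y**2 + 9)) + C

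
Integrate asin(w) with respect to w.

Use integration by parts with u = arcsin(w), dv = dw.
Then du = 1/sqrt(-w**2 + 1) dw.

w*asin(w) + sqrt(-w**2 + 1) + C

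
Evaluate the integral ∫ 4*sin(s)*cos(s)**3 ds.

Let u = cos(s), so du = (-sin(s)) ds.
Rewriting, the integral becomes -4·∫ u^3 du = -4·u^4/4.
Substituting back, u = cos(s).

-cos(s)**4 + C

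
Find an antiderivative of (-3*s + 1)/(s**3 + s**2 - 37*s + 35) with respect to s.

-7*log(s - 5)/24 + log(s - 1)/16 + 11*log(s + 7)/48 + C

Factor the denominator: (s - 5)*(s - 1)*(s + 7).
Partial-fraction decomposition: 11/(48*(s + 7)) + 1/(16*(s - 1)) - 7/(24*(s - 5)).
Integrate each term: A/(s−a) contributes A·log|s−a|.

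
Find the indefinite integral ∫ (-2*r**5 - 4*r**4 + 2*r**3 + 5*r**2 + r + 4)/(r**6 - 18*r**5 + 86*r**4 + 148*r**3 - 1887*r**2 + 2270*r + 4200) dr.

Factor the denominator: (r - 7)*(r - 6)*(r - 5)**2*(r + 1)*(r + 4).
Partial-fraction decomposition: -488/(13365*(r + 4)) + 1/(1512*(r + 1)) - 164467/(972*(r - 5)) - 4183/(54*(r - 5)**2) + 10057/(35*(r - 6)) - 10569/(88*(r - 7)).
Integrate each term; A/(r−a) gives A·log|r−a|; A/(r−a)² gives −A/(r−a).

-10569*log(r - 7)/88 + 10057*log(r - 6)/35 - 164467*log(r - 5)/972 + log(r + 1)/1512 - 488*log(r + 4)/13365 + 4183/(54*r - 270) + C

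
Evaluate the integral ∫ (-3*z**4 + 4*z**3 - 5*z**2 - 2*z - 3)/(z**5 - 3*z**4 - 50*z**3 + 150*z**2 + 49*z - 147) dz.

Factor the denominator: (z - 7)*(z - 3)*(z - 1)*(z + 1)*(z + 7).
Partial-fraction decomposition: -8809/(6720*(z + 7)) + 13/(384*(z + 1)) - 3/(64*(z - 1)) + 189/(320*(z - 3)) - 2031/(896*(z - 7)).
Integrate each term: A/(z−a) contributes A·log|z−a|.

-2031*log(z - 7)/896 + 189*log(z - 3)/320 - 3*log(z - 1)/64 + 13*log(z + 1)/384 - 8809*log(z + 7)/6720 + C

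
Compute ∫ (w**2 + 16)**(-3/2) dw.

w/(16*sqrt(w**2 + 16)) + C

Substitute w = 4·tan(θ), so dw = 4·sec(θ)^2 dθ and the radical becomes sqrt(w**2 + 16) = 4·sec(θ) by the Pythagorean identity.
Integrate the resulting trig expression in θ, then back-substitute tan(θ) = w/4, sec(θ) = sqrt(w**2 + 16)/4 (absorbing any constant into C).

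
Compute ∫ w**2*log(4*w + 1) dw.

w**3*log(4*w + 1)/3 - w**3/9 + w**2/24 - w/48 + log(4*w + 1)/192 + C

Use integration by parts with u = log(4*w + 1), dv = w**2 dw.
Then du = 4/(4*w + 1) dw and v = w**3/3.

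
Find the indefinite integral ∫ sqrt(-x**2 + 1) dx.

x*sqrt(-x**2 + 1)/2 + asin(x)/2 + C

Substitute x = sin(θ), so dx = cos(θ) dθ and the radical becomes sqrt(-x**2 + 1) = cos(θ) by the Pythagorean identity.
Integrate the resulting trig expression in θ, then back-substitute θ = asin(x), sin(θ) = x, cos(θ) = sqrt(-x**2 + 1) (absorbing any constant into C).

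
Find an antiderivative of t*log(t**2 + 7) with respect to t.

t**2*log(t**2 + 7)/2 - t**2/2 + 7*log(t**2 + 7)/2 + C

Let u = t**2 + 7, so du = (2*t) dt.
The integral becomes (1/2)·∫ log(u) du; integrate by parts with u′=log(u), dv′=du.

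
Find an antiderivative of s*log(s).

s**2*log(s)/2 - s**2/4 + C

Use integration by parts with u = log(s), dv = s ds.
Then du = 1/s ds and v = s**2/2.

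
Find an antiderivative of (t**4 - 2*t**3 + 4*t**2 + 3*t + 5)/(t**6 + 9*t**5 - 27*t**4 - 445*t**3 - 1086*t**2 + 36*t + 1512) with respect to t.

Factor the denominator: (t - 7)*(t - 1)*(t + 2)*(t + 3)*(t + 6)**2.
Partial-fraction decomposition: 30911/(91728*(t + 6)) + 143/(84*(t + 6)**2) - 167/(360*(t + 3)) + 47/(432*(t + 2)) - 11/(3528*(t - 1)) + 149/(7020*(t - 7)).
Integrate each term; A/(t−a) gives A·log|t−a|; A/(t−a)² gives −A/(t−a).

149*log(t - 7)/7020 - 11*log(t - 1)/3528 + 47*log(t + 2)/432 - 167*log(t + 3)/360 + 30911*log(t + 6)/91728 - 143/(84*t + 504) + C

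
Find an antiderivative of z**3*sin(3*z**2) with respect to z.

-z**2*cos(3*z**2)/6 + sin(3*z**2)/18 + C

Let u = z², du = 2z dz; rewrite as (1/2)∫ u^1·sin(3u) du.
Now integrate by parts 1 time.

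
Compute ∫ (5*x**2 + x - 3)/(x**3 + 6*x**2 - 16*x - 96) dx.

81*log(x - 4)/80 - 73*log(x + 4)/16 + 171*log(x + 6)/20 + C

Factor the denominator: (x - 4)*(x + 4)*(x + 6).
Partial-fraction decomposition: 171/(20*(x + 6)) - 73/(16*(x + 4)) + 81/(80*(x - 4)).
Integrate each term: A/(x−a) contributes A·log|x−a|.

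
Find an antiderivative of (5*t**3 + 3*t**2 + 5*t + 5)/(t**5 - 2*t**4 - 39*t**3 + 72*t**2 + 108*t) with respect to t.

5*log(t)/108 + 1223*log(t - 6)/1512 - 91*log(t - 3)/162 + log(t + 1)/70 - 997*log(t + 6)/3240 + C

Factor the denominator: t*(t - 6)*(t - 3)*(t + 1)*(t + 6).
Partial-fraction decomposition: -997/(3240*(t + 6)) + 1/(70*(t + 1)) - 91/(162*(t - 3)) + 1223/(1512*(t - 6)) + 5/(108*t).
Integrate each term: A/(t−a) contributes A·log|t−a|.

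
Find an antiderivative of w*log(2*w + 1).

Use integration by parts with u = log(2*w + 1), dv = w dw.
Then du = 2/(2*w + 1) dw and v = w**2/2.

w**2*log(2*w + 1)/2 - w**2/4 + w/4 - log(2*w + 1)/8 + C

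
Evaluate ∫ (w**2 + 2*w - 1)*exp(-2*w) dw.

(-2*w**2 - 6*w - 1)*exp(-2*w)/4 + C

Use integration by parts with u = w**2 + 2*w - 1, dv = exp(-2*w) dw, so v = -exp(-2*w)/2.
Apply parts 2 times (tabular method): alternate signs, differentiate u down to 0, integrate dv up.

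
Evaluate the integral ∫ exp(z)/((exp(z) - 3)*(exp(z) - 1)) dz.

log(exp(z) - 3)/2 - log(exp(z) - 1)/2 + C

Let u = e^z, du = e^z dz.
The integral becomes ∫ du/((u-3)(u-1)); decompose into partial fractions.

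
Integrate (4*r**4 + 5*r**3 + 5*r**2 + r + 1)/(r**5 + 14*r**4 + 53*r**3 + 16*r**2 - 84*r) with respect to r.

Factor the denominator: r*(r - 1)*(r + 2)*(r + 6)*(r + 7).
Partial-fraction decomposition: 1016/(35*(r + 7)) - 4279/(168*(r + 6)) + 43/(120*(r + 2)) + 2/(21*(r - 1)) - 1/(84*r).
Integrate each term: A/(r−a) contributes A·log|r−a|.

-log(r)/84 + 2*log(r - 1)/21 + 43*log(r + 2)/120 - 4279*log(r + 6)/168 + 1016*log(r + 7)/35 + C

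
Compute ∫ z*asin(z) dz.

z**2*asin(z)/2 + z*sqrt(-z**2 + 1)/4 - asin(z)/4 + C

Use integration by parts with u = arcsin(z), dv = z dz.
Then du = 1/sqrt(-z**2 + 1) dz.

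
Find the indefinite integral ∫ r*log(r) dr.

r**2*log(r)/2 - r**2/4 + C

Use integration by parts with u = log(r), dv = r dr.
Then du = 1/r dr and v = r**2/2.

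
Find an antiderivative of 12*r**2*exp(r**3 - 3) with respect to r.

4*exp(r**3 - 3) + C

Let u = r**3 - 3, so du = (3*r**2) dr.
Rewriting, the integral becomes 4·∫ e^u du = 4·e^u.
Substituting back, u = r**3 - 3.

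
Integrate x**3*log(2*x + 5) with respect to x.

Use integration by parts with u = log(2*x + 5), dv = x**3 dx.
Then du = 2/(2*x + 5) dx and v = x**4/4.

x**4*log(2*x + 5)/4 - x**4/16 + 5*x**3/24 - 25*x**2/32 + 125*x/32 - 625*log(2*x + 5)/64 + C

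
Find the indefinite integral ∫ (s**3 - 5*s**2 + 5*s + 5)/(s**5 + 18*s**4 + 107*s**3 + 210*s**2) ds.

103*log(s)/8820 - 27*log(s + 5)/5 + 421*log(s + 6)/36 - 309*log(s + 7)/49 - 1/(42*s) + C

Factor the denominator: s**2*(s + 5)*(s + 6)*(s + 7).
Partial-fraction decomposition: -309/(49*(s + 7)) + 421/(36*(s + 6)) - 27/(5*(s + 5)) + 103/(8820*s) + 1/(42*s**2).
Integrate each term; A/(s−a) gives A·log|s−a|; A/(s−a)² gives −A/(s−a).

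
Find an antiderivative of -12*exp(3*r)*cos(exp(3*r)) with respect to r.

Let u = exp(3*r), so du = (3*exp(3*r)) dr.
Rewriting, the integral becomes -4·∫ cos(u) du = -4·sin(u).
Substituting back, u = exp(3*r).

-4*sin(exp(3*r)) + C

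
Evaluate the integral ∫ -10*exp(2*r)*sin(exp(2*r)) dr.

Let u = exp(2*r), so du = (2*exp(2*r)) dr.
Rewriting, the integral becomes -5·∫ sin(u) du = -5·-cos(u).
Substituting back, u = exp(2*r).

5*cos(exp(2*r)) + C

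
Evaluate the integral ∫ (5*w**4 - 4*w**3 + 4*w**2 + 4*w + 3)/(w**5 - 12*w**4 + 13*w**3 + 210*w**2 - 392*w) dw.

Factor the denominator: w*(w - 7)**2*(w - 2)*(w + 4).
Partial-fraction decomposition: 529/(968*(w + 4)) + 1/(4*(w - 2)) + 24968/(5929*(w - 7)) + 2172/(77*(w - 7)**2) - 3/(392*w).
Integrate each term; A/(w−a) gives A·log|w−a|; A/(w−a)² gives −A/(w−a).

-3*log(w)/392 + 24968*log(w - 7)/5929 + log(w - 2)/4 + 529*log(w + 4)/968 - 2172/(77*w - 539) + C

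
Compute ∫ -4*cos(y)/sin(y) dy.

Let u = sin(y), so du = (cos(y)) dy.
Rewriting, the integral becomes -4·∫ 1/u du = -4·log(u).
Substituting back, u = sin(y).

-4*log(sin(y)) + C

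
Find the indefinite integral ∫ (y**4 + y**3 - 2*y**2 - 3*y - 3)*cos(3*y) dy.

y**4*sin(3*y)/3 + y**3*sin(3*y)/3 + 4*y**3*cos(3*y)/9 - 10*y**2*sin(3*y)/9 + y**2*cos(3*y)/3 - 11*y*sin(3*y)/9 - 20*y*cos(3*y)/27 - 61*sin(3*y)/81 - 11*cos(3*y)/27 + C

Use integration by parts with u = y**4 + y**3 - 2*y**2 - 3*y - 3, dv = cos(3*y) dy, so v = sin(3*y)/3.
Apply parts 4 times (tabular method): alternate signs, differentiate u down to 0, integrate dv up.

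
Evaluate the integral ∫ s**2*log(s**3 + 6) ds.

s**3*log(s**3 + 6)/3 - s**3/3 + 2*log(s**3 + 6) + C

Let u = s**3 + 6, so du = (3*s**2) ds.
The integral becomes (1/3)·∫ log(u) du; integrate by parts with u′=log(u), dv′=du.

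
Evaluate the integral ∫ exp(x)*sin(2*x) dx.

exp(x)*sin(2*x)/5 - 2*exp(x)*cos(2*x)/5 + C

Let I denote the integral. Integrate by parts with u = sin(2*x), dv = exp(x) dx, so v = exp(x): I = exp(x)*sin(2*x) − 2·∫ exp(x)*cos(2*x) dx.
Apply parts again with u = cos(2*x), dv = exp(x) dx: ∫ exp(x)*cos(2*x) dx = exp(x)*cos(2*x) + 2·I. Substituting back brings back I: I = exp(x)*sin(2*x) - 2*exp(x)*cos(2*x) − 4·I.
Solving for I: (1 + 4)·I equals the remaining terms, so I = (1/5)·(exp(x)*sin(2*x) - 2*exp(x)*cos(2*x)).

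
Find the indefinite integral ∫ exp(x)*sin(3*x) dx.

Let I denote the integral. Integrate by parts with u = sin(3*x), dv = exp(x) dx, so v = exp(x): I = exp(x)*sin(3*x) − 3·∫ exp(x)*cos(3*x) dx.
Apply parts again with u = cos(3*x), dv = exp(x) dx: ∫ exp(x)*cos(3*x) dx = exp(x)*cos(3*x) + 3·I. Substituting back brings back I: I = exp(x)*sin(3*x) - 3*exp(x)*cos(3*x) − 9·I.
Solving for I: (1 + 9)·I equals the remaining terms, so I = (1/10)·(exp(x)*sin(3*x) - 3*exp(x)*cos(3*x)).

exp(x)*sin(3*x)/10 - 3*exp(x)*cos(3*x)/10 + C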